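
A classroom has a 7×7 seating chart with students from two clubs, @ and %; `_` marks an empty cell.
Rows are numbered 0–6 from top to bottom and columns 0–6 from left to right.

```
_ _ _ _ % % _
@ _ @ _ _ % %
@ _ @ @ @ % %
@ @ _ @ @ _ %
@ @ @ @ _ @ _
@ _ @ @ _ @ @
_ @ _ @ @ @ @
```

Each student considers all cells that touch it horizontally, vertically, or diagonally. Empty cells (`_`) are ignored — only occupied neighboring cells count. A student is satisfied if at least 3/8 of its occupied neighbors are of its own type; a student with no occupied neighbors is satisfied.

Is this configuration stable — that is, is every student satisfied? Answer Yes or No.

Yes

Row 0: (0,4)% 2/2 satisfied · (0,5)% 3/3 satisfied
Row 1: (1,0)@ 1/1 satisfied · (1,2)@ 2/2 satisfied · (1,5)% 5/6 satisfied · (1,6)% 4/4 satisfied
Row 2: (2,0)@ 3/3 satisfied · (2,2)@ 4/4 satisfied · (2,3)@ 5/5 satisfied · (2,4)@ 3/5 satisfied · (2,5)% 4/6 satisfied · (2,6)% 4/4 satisfied
Row 3: (3,0)@ 4/4 satisfied · (3,1)@ 6/6 satisfied · (3,3)@ 6/6 satisfied · (3,4)@ 5/6 satisfied · (3,6)% 2/3 satisfied
Row 4: (4,0)@ 4/4 satisfied · (4,1)@ 6/6 satisfied · (4,2)@ 6/6 satisfied · (4,3)@ 5/5 satisfied · (4,5)@ 3/4 satisfied
Row 5: (5,0)@ 3/3 satisfied · (5,2)@ 6/6 satisfied · (5,3)@ 5/5 satisfied · (5,5)@ 5/5 satisfied · (5,6)@ 4/4 satisfied
Row 6: (6,1)@ 2/2 satisfied · (6,3)@ 3/3 satisfied · (6,4)@ 4/4 satisfied · (6,5)@ 4/4 satisfied · (6,6)@ 3/3 satisfied
All meet the threshold, so the configuration is stable.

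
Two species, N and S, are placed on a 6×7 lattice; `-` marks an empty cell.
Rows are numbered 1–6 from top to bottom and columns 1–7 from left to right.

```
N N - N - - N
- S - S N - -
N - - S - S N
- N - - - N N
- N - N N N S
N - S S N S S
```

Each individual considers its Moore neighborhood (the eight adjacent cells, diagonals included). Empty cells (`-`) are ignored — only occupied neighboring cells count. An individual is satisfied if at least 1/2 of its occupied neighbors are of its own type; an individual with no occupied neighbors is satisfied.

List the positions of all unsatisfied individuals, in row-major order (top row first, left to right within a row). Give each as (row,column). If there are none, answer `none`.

Row 1: (1,1)N 1/2 ✓ · (1,2)N 1/2 ✓ · (1,4)N 1/2 ✓ · (1,7)N 0/0 ✓
Row 2: (2,2)S 0/3 ✗ · (2,4)S 1/3 ✗ · (2,5)N 1/4 ✗
Row 3: (3,1)N 1/2 ✓ · (3,4)S 1/2 ✓ · (3,6)S 0/4 ✗ · (3,7)N 2/3 ✓
Row 4: (4,2)N 2/2 ✓ · (4,6)N 4/6 ✓ · (4,7)N 3/5 ✓
Row 5: (5,2)N 2/3 ✓ · (5,4)N 2/4 ✓ · (5,5)N 4/6 ✓ · (5,6)N 4/7 ✓ · (5,7)S 2/5 ✗
Row 6: (6,1)N 1/1 ✓ · (6,3)S 1/3 ✗ · (6,4)S 1/4 ✗ · (6,5)N 3/5 ✓ · (6,6)S 2/5 ✗ · (6,7)S 2/3 ✓

(2,2), (2,4), (2,5), (3,6), (5,7), (6,3), (6,4), (6,6)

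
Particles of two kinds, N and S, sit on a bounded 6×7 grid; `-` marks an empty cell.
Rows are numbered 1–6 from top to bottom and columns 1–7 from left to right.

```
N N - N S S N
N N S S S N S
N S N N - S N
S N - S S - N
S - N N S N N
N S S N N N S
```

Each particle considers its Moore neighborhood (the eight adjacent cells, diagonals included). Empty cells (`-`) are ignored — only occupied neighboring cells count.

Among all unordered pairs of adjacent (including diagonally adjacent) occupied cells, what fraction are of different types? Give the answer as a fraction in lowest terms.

Scan each occupied cell's neighbors to the right and below (and the two forward diagonals) so each pair is counted once.
Row 1: N(1,1)–N(1,2)= N(1,1)–N(2,1)= N(1,1)–N(2,2)= N(1,2)–N(2,2)= N(1,2)–S(2,3)≠ N(1,2)–N(2,1)= N(1,4)–S(1,5)≠ N(1,4)–S(2,4)≠ N(1,4)–S(2,5)≠ N(1,4)–S(2,3)≠ S(1,5)–S(1,6)= S(1,5)–S(2,5)= S(1,5)–N(2,6)≠ S(1,5)–S(2,4)= S(1,6)–N(1,7)≠ S(1,6)–N(2,6)≠ S(1,6)–S(2,7)= S(1,6)–S(2,5)= N(1,7)–S(2,7)≠ N(1,7)–N(2,6)=  → 9/20 unlike.
Row 2: N(2,1)–N(2,2)= N(2,1)–N(3,1)= N(2,1)–S(3,2)≠ N(2,2)–S(2,3)≠ N(2,2)–S(3,2)≠ N(2,2)–N(3,3)= N(2,2)–N(3,1)= S(2,3)–S(2,4)= S(2,3)–N(3,3)≠ S(2,3)–N(3,4)≠ S(2,3)–S(3,2)= S(2,4)–S(2,5)= S(2,4)–N(3,4)≠ S(2,4)–N(3,3)≠ S(2,5)–N(2,6)≠ S(2,5)–S(3,6)= S(2,5)–N(3,4)≠ N(2,6)–S(2,7)≠ N(2,6)–S(3,6)≠ N(2,6)–N(3,7)= S(2,7)–N(3,7)≠ S(2,7)–S(3,6)=  → 12/22 unlike.
Row 3: N(3,1)–S(3,2)≠ N(3,1)–S(4,1)≠ N(3,1)–N(4,2)= S(3,2)–N(3,3)≠ S(3,2)–N(4,2)≠ S(3,2)–S(4,1)= N(3,3)–N(3,4)= N(3,3)–S(4,4)≠ N(3,3)–N(4,2)= N(3,4)–S(4,4)≠ N(3,4)–S(4,5)≠ S(3,6)–N(3,7)≠ S(3,6)–N(4,7)≠ S(3,6)–S(4,5)= N(3,7)–N(4,7)=  → 9/15 unlike.
Row 4: S(4,1)–N(4,2)≠ S(4,1)–S(5,1)= N(4,2)–N(5,3)= N(4,2)–S(5,1)≠ S(4,4)–S(4,5)= S(4,4)–N(5,4)≠ S(4,4)–S(5,5)= S(4,4)–N(5,3)≠ S(4,5)–S(5,5)= S(4,5)–N(5,6)≠ S(4,5)–N(5,4)≠ N(4,7)–N(5,7)= N(4,7)–N(5,6)=  → 6/13 unlike.
Row 5: S(5,1)–N(6,1)≠ S(5,1)–S(6,2)= N(5,3)–N(5,4)= N(5,3)–S(6,3)≠ N(5,3)–N(6,4)= N(5,3)–S(6,2)≠ N(5,4)–S(5,5)≠ N(5,4)–N(6,4)= N(5,4)–N(6,5)= N(5,4)–S(6,3)≠ S(5,5)–N(5,6)≠ S(5,5)–N(6,5)≠ S(5,5)–N(6,6)≠ S(5,5)–N(6,4)≠ N(5,6)–N(5,7)= N(5,6)–N(6,6)= N(5,6)–S(6,7)≠ N(5,6)–N(6,5)= N(5,7)–S(6,7)≠ N(5,7)–N(6,6)=  → 11/20 unlike.
Row 6: N(6,1)–S(6,2)≠ S(6,2)–S(6,3)= S(6,3)–N(6,4)≠ N(6,4)–N(6,5)= N(6,5)–N(6,6)= N(6,6)–S(6,7)≠  → 3/6 unlike.
Total adjacent occupied pairs: 96; unlike-type pairs: 50.
50/96 reduces to 25/48.

25/48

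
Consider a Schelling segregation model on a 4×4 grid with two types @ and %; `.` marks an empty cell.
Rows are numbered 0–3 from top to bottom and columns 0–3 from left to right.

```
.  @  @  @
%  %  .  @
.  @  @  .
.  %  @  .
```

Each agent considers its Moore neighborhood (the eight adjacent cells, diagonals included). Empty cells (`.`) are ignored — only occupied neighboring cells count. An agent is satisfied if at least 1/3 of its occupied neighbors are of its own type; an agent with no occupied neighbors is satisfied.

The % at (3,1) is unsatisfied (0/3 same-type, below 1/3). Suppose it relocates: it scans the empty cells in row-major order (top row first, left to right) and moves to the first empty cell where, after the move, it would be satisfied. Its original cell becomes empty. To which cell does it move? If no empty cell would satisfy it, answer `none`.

(0,0)

Vacating (3,1). Empty cells in order:
  (0,0): 2/3 same-type → satisfied — stop here.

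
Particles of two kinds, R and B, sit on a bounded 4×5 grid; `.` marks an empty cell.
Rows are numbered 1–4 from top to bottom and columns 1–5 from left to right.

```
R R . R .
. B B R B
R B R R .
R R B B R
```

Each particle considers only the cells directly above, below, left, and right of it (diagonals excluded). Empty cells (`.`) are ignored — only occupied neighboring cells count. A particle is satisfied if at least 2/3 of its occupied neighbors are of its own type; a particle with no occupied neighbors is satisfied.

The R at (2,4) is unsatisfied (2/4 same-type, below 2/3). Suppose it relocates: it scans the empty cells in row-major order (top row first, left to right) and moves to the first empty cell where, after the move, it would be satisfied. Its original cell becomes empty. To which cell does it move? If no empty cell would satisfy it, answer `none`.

Vacating (2,4). Empty cells in order:
  (1,3): 2/3 same-type → satisfied — stop here.

(1,3)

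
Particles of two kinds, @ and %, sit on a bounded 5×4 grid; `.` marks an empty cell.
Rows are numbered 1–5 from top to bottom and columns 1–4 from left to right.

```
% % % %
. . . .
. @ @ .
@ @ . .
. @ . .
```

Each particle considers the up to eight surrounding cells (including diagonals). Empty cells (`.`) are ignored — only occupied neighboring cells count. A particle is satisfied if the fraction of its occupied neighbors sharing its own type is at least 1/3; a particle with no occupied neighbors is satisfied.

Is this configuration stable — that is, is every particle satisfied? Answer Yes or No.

Row 1: (1,1)% 1/1 ok · (1,2)% 2/2 ok · (1,3)% 2/2 ok · (1,4)% 1/1 ok
Row 3: (3,2)@ 3/3 ok · (3,3)@ 2/2 ok
Row 4: (4,1)@ 3/3 ok · (4,2)@ 4/4 ok
Row 5: (5,2)@ 2/2 ok
All meet the threshold, so the configuration is stable.

Yes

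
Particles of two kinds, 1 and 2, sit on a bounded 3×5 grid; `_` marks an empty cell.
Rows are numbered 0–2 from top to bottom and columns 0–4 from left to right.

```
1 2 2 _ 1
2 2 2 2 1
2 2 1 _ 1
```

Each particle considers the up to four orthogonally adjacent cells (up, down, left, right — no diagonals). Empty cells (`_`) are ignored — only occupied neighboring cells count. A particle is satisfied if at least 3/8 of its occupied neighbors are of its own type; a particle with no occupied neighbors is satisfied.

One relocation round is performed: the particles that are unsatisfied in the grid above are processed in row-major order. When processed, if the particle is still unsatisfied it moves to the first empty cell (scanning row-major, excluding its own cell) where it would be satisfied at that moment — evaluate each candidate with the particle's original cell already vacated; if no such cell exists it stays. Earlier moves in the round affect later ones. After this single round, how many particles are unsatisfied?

Initially unsatisfied (in order): (0,0), (2,2).
  (0,0) → (2,3).
  (2,2): no empty cell satisfies it; stays.
Resulting grid:
_ 2 2 _ 1
2 2 2 2 1
2 2 1 1 1
Unsatisfied now: (1,3), (2,2).

2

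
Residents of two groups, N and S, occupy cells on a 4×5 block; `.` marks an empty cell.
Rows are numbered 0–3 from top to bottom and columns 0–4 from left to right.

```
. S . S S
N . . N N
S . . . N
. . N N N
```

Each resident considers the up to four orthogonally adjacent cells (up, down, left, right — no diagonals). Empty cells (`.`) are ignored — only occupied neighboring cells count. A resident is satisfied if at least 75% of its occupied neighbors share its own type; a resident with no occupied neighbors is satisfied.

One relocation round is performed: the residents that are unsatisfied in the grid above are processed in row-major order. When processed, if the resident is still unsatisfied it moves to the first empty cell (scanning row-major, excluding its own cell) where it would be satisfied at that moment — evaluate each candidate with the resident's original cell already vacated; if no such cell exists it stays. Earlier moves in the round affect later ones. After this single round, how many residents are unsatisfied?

Initially unsatisfied (in order): (0,3), (0,4), (1,0), (1,3), (1,4), (2,0).
  (0,3) → (0,2).
  (0,4) → (2,1).
  (1,0) → (0,4).
  (1,3): now satisfied by earlier moves; stays.
  (1,4): now satisfied by earlier moves; stays.
  (2,0): now satisfied by earlier moves; stays.
Resulting grid:
. S S . N
. . . N N
S S . . N
. . N N N
All satisfied now.

0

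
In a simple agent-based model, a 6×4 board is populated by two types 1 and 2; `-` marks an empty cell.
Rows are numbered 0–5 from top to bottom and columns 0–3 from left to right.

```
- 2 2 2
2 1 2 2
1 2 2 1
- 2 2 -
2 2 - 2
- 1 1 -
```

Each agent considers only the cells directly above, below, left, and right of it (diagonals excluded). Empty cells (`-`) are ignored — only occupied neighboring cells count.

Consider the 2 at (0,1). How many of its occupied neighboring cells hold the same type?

1

Occupied neighbors of (0,1): (1,1)=1, (0,2)=2.
Same type (2): 1 of 2.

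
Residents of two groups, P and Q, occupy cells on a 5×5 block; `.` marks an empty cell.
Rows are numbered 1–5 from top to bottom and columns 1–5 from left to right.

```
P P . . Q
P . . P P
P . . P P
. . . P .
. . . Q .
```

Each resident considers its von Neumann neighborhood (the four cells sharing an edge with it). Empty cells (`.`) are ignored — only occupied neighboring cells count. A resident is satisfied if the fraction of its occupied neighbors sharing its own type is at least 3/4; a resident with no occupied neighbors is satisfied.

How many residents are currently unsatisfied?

4

Row 1: (1,1)P 2/2 ok · (1,2)P 1/1 ok · (1,5)Q 0/1 unhappy
Row 2: (2,1)P 2/2 ok · (2,4)P 2/2 ok · (2,5)P 2/3 unhappy
Row 3: (3,1)P 1/1 ok · (3,4)P 3/3 ok · (3,5)P 2/2 ok
Row 4: (4,4)P 1/2 unhappy
Row 5: (5,4)Q 0/1 unhappy
Unsatisfied: (1,5), (2,5), (4,4), (5,4) — 4 in total.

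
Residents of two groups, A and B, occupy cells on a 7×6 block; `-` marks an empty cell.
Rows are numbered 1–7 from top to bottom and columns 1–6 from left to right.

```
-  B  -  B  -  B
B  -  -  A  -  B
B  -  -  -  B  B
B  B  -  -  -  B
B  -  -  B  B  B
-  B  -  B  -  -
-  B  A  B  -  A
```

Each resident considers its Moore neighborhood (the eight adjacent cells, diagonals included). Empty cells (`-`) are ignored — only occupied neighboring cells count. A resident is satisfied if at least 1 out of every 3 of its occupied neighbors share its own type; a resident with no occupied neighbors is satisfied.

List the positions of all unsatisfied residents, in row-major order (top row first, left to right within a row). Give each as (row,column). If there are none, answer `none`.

Row 1: (1,2)B 1/1 satisfied · (1,4)B 0/1 not · (1,6)B 1/1 satisfied
Row 2: (2,1)B 2/2 satisfied · (2,4)A 0/2 not · (2,6)B 3/3 satisfied
Row 3: (3,1)B 3/3 satisfied · (3,5)B 3/4 satisfied · (3,6)B 3/3 satisfied
Row 4: (4,1)B 3/3 satisfied · (4,2)B 3/3 satisfied · (4,6)B 4/4 satisfied
Row 5: (5,1)B 3/3 satisfied · (5,4)B 2/2 satisfied · (5,5)B 4/4 satisfied · (5,6)B 2/2 satisfied
Row 6: (6,2)B 2/3 satisfied · (6,4)B 3/4 satisfied
Row 7: (7,2)B 1/2 satisfied · (7,3)A 0/4 not · (7,4)B 1/2 satisfied · (7,6)A 0/0 satisfied

(1,4), (2,4), (7,3)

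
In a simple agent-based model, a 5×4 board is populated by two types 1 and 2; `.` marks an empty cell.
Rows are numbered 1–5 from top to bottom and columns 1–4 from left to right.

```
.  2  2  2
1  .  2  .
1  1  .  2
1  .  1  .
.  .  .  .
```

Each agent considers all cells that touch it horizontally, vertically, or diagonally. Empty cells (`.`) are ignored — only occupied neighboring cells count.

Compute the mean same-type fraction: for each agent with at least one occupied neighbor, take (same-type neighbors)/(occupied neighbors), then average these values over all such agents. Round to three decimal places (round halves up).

0.793

Row 1: (1,2)2 2/3 · (1,3)2 3/3 · (1,4)2 2/2
Row 2: (2,1)1 2/3 · (2,3)2 4/5
Row 3: (3,1)1 3/3 · (3,2)1 4/5 · (3,4)2 1/2
Row 4: (4,1)1 2/2 · (4,3)1 1/2
Sum over 10 agents: 2/3 + 3/3 + 2/2 + 2/3 + 4/5 + 3/3 + 4/5 + 1/2 + 2/2 + 1/2 = 119/15; mean = 119/15 ÷ 10 = 119/150 = 0.793333… → 0.793.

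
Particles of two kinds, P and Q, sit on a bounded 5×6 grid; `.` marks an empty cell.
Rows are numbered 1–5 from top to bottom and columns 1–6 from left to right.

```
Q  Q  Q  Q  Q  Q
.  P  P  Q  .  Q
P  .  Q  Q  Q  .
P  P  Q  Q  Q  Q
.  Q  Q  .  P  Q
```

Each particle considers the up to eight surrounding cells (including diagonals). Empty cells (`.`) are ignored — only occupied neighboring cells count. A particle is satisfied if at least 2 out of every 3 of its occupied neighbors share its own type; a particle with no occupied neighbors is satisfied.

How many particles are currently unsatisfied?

9

Row 1: (1,1)Q 1/2 unhappy · (1,2)Q 2/4 unhappy · (1,3)Q 3/5 unhappy · (1,4)Q 3/4 ok · (1,5)Q 4/4 ok · (1,6)Q 2/2 ok
Row 2: (2,2)P 2/6 unhappy · (2,3)P 1/7 unhappy · (2,4)Q 6/7 ok · (2,6)Q 3/3 ok
Row 3: (3,1)P 3/3 ok · (3,3)Q 4/7 unhappy · (3,4)Q 6/7 ok · (3,5)Q 6/6 ok
Row 4: (4,1)P 2/3 ok · (4,2)P 2/6 unhappy · (4,3)Q 5/6 ok · (4,4)Q 6/7 ok · (4,5)Q 5/6 ok · (4,6)Q 3/4 ok
Row 5: (5,2)Q 2/4 unhappy · (5,3)Q 3/4 ok · (5,5)P 0/4 unhappy · (5,6)Q 2/3 ok
Unsatisfied: (1,1), (1,2), (1,3), (2,2), (2,3), (3,3), (4,2), (5,2), (5,5) — 9 in total.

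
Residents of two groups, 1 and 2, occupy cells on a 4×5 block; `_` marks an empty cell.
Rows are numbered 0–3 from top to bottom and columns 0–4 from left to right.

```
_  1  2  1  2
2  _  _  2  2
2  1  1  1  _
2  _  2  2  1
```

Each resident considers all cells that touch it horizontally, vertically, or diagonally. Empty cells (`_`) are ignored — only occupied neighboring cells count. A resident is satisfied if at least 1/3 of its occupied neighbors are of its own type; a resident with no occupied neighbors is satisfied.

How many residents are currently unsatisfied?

Row 0: (0,1)1 0/2 not · (0,2)2 1/3 satisfied · (0,3)1 0/4 not · (0,4)2 2/3 satisfied
Row 1: (1,0)2 1/3 satisfied · (1,3)2 3/6 satisfied · (1,4)2 2/4 satisfied
Row 2: (2,0)2 2/3 satisfied · (2,1)1 1/5 not · (2,2)1 2/5 satisfied · (2,3)1 2/6 satisfied
Row 3: (3,0)2 1/2 satisfied · (3,2)2 1/4 not · (3,3)2 1/4 not · (3,4)1 1/2 satisfied
Unsatisfied: (0,1), (0,3), (2,1), (3,2), (3,3) — 5 in total.

5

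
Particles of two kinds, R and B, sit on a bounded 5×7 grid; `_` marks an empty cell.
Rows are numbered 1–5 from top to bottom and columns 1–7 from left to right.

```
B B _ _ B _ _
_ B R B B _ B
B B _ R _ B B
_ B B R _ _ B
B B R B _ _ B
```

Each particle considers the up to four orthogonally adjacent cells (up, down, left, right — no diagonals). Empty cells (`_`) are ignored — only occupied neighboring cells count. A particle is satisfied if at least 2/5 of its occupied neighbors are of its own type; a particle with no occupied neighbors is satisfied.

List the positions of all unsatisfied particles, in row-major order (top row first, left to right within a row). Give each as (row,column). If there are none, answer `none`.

(1,1)B 1/1 ok
(1,2)B 2/2 ok
(1,5)B 1/1 ok
(2,2)B 2/3 ok
(2,3)R 0/2 unhappy
(2,4)B 1/3 unhappy
(2,5)B 2/2 ok
(2,7)B 1/1 ok
(3,1)B 1/1 ok
(3,2)B 3/3 ok
(3,4)R 1/2 ok
(3,6)B 1/1 ok
(3,7)B 3/3 ok
(4,2)B 3/3 ok
(4,3)B 1/3 unhappy
(4,4)R 1/3 unhappy
(4,7)B 2/2 ok
(5,1)B 1/1 ok
(5,2)B 2/3 ok
(5,3)R 0/3 unhappy
(5,4)B 0/2 unhappy
(5,7)B 1/1 ok

(2,3), (2,4), (4,3), (4,4), (5,3), (5,4)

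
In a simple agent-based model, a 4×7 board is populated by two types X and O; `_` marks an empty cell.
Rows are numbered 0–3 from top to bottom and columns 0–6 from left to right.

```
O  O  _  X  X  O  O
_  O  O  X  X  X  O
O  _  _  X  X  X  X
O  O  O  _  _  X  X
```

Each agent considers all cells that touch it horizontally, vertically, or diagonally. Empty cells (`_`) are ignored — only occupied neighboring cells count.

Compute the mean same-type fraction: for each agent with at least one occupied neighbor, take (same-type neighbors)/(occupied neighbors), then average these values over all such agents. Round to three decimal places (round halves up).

0.796

(0,0)O 2/2
(0,1)O 3/3
(0,3)X 3/4
(0,4)X 4/5
(0,5)O 2/5
(0,6)O 2/3
(1,1)O 4/4
(1,2)O 2/5
(1,3)X 5/6
(1,4)X 7/8
(1,5)X 5/8
(1,6)O 2/5
(2,0)O 3/3
(2,3)X 3/5
(2,4)X 6/6
(2,5)X 6/7
(2,6)X 4/5
(3,0)O 2/2
(3,1)O 3/3
(3,2)O 1/2
(3,5)X 4/4
(3,6)X 3/3
Sum over 22 agents: 2/2 + 3/3 + 3/4 + 4/5 + 2/5 + 2/3 + 4/4 + 2/5 + 5/6 + 7/8 + 5/8 + 2/5 + 3/3 + 3/5 + 6/6 + 6/7 + 4/5 + 2/2 + 3/3 + 1/2 + 4/4 + 3/3 = 2451/140; mean = 2451/140 ÷ 22 = 2451/3080 = 0.795779… → 0.796.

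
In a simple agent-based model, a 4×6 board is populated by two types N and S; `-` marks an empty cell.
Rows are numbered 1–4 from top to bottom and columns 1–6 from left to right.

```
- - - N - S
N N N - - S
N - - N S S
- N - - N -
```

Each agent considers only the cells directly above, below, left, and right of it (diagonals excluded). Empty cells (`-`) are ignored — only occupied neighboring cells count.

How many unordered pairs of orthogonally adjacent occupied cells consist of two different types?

2

Scan each occupied cell's neighbors to the right and below so each pair is counted once.
Row 1: S(1,6)–S(2,6)=  → 0/1 unlike.
Row 2: N(2,1)–N(2,2)= N(2,1)–N(3,1)= N(2,2)–N(2,3)= S(2,6)–S(3,6)=  → 0/4 unlike.
Row 3: N(3,4)–S(3,5)≠ S(3,5)–S(3,6)= S(3,5)–N(4,5)≠  → 2/3 unlike.
Total adjacent occupied pairs: 8; unlike-type pairs: 2.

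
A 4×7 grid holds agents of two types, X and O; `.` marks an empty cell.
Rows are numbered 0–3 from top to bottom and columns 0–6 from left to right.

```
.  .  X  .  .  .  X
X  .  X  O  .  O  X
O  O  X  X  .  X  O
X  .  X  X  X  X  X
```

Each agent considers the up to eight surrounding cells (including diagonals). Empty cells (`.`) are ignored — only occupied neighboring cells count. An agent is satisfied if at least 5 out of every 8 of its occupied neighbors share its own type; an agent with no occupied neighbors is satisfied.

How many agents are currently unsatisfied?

(0,2)X 1/2 not
(0,6)X 1/2 not
(1,0)X 0/2 not
(1,2)X 3/5 not
(1,3)O 0/4 not
(1,5)O 1/4 not
(1,6)X 2/4 not
(2,0)O 1/3 not
(2,1)O 1/6 not
(2,2)X 4/6 satisfied
(2,3)X 5/6 satisfied
(2,5)X 4/6 satisfied
(2,6)O 1/5 not
(3,0)X 0/2 not
(3,2)X 3/4 satisfied
(3,3)X 4/4 satisfied
(3,4)X 4/4 satisfied
(3,5)X 3/4 satisfied
(3,6)X 2/3 satisfied
Unsatisfied: (0,2), (0,6), (1,0), (1,2), (1,3), (1,5), (1,6), (2,0), (2,1), (2,6), (3,0) — 11 in total.

11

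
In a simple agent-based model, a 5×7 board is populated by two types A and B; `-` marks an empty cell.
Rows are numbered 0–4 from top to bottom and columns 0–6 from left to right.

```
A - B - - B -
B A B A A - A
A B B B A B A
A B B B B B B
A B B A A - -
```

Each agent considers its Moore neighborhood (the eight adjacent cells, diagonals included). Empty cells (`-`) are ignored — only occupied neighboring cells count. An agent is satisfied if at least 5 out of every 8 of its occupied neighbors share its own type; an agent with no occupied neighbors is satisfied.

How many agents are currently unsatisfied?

19

(0,0)A 1/2 unhappy
(0,2)B 1/3 unhappy
(0,5)B 0/2 unhappy
(1,0)B 1/4 unhappy
(1,1)A 2/7 unhappy
(1,2)B 4/6 ok
(1,3)A 2/6 unhappy
(1,4)A 2/5 unhappy
(1,6)A 1/3 unhappy
(2,0)A 2/5 unhappy
(2,1)B 5/8 ok
(2,2)B 6/8 ok
(2,3)B 5/8 ok
(2,4)A 2/7 unhappy
(2,5)B 3/7 unhappy
(2,6)A 1/4 unhappy
(3,0)A 2/5 unhappy
(3,1)B 5/8 ok
(3,2)B 7/8 ok
(3,3)B 5/8 ok
(3,4)B 4/7 unhappy
(3,5)B 3/6 unhappy
(3,6)B 2/3 ok
(4,0)A 1/3 unhappy
(4,1)B 3/5 unhappy
(4,2)B 4/5 ok
(4,3)A 1/5 unhappy
(4,4)A 1/4 unhappy
Unsatisfied: (0,0), (0,2), (0,5), (1,0), (1,1), (1,3), (1,4), (1,6), (2,0), (2,4), (2,5), (2,6), (3,0), (3,4), (3,5), (4,0), (4,1), (4,3), (4,4) — 19 in total.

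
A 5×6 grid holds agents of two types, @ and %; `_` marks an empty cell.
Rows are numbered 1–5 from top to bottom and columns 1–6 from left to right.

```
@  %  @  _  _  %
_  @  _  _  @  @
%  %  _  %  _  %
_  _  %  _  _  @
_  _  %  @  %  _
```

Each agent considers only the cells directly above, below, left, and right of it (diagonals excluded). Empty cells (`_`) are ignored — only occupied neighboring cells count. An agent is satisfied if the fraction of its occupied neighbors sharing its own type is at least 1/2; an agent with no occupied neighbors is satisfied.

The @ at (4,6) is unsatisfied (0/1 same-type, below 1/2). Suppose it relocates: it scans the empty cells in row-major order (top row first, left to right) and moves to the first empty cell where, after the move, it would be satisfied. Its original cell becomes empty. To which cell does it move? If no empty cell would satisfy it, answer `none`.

(1,4)

Vacating (4,6). Empty cells in order:
  (1,4): 1/1 same-type → satisfied — stop here.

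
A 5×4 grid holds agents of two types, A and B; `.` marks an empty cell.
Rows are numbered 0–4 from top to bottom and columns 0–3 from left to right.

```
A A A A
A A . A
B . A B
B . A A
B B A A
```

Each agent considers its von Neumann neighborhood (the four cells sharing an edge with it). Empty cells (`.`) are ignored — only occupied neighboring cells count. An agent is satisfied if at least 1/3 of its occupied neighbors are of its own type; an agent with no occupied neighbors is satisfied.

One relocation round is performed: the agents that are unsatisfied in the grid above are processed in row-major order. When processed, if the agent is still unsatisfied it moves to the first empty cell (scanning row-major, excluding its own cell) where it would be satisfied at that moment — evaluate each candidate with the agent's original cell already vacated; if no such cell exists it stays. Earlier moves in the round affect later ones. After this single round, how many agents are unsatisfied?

0

Initially unsatisfied (in order): (2,3).
  (2,3) → (2,1).
Resulting grid:
A A A A
A A . A
B B A .
B . A A
B B A A
All satisfied now.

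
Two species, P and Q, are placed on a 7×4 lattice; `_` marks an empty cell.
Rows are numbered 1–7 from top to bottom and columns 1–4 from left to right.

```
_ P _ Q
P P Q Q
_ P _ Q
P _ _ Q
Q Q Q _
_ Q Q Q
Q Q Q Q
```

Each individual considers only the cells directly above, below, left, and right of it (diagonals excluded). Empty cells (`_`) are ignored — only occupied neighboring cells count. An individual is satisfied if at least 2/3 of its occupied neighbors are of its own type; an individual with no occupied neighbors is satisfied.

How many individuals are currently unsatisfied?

(1,2)P 1/1 satisfied
(1,4)Q 1/1 satisfied
(2,1)P 1/1 satisfied
(2,2)P 3/4 satisfied
(2,3)Q 1/2 not
(2,4)Q 3/3 satisfied
(3,2)P 1/1 satisfied
(3,4)Q 2/2 satisfied
(4,1)P 0/1 not
(4,4)Q 1/1 satisfied
(5,1)Q 1/2 not
(5,2)Q 3/3 satisfied
(5,3)Q 2/2 satisfied
(6,2)Q 3/3 satisfied
(6,3)Q 4/4 satisfied
(6,4)Q 2/2 satisfied
(7,1)Q 1/1 satisfied
(7,2)Q 3/3 satisfied
(7,3)Q 3/3 satisfied
(7,4)Q 2/2 satisfied
Unsatisfied: (2,3), (4,1), (5,1) — 3 in total.

3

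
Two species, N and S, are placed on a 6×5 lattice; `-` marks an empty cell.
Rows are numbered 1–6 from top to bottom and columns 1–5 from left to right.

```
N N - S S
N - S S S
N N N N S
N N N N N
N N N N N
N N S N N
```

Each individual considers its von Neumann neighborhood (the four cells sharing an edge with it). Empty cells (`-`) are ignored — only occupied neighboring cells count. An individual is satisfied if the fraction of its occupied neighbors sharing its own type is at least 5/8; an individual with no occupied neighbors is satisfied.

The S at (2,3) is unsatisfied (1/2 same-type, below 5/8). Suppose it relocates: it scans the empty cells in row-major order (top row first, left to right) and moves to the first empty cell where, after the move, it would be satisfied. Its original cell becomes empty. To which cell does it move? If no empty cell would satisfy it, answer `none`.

Vacating (2,3). Empty cells in order:
  (1,3): 1/2 same-type → still unsatisfied.
  (2,2): 0/3 same-type → still unsatisfied.

none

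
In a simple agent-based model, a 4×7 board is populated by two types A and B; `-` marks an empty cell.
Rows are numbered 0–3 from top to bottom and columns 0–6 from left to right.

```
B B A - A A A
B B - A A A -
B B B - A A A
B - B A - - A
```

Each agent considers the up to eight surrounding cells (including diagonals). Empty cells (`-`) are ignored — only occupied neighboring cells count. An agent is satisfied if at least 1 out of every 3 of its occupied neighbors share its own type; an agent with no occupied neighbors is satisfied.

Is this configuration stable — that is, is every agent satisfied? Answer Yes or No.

Row 0: (0,0)B 3/3 satisfied · (0,1)B 3/4 satisfied · (0,2)A 1/3 satisfied · (0,4)A 4/4 satisfied · (0,5)A 4/4 satisfied · (0,6)A 2/2 satisfied
Row 1: (1,0)B 5/5 satisfied · (1,1)B 6/7 satisfied · (1,3)A 4/5 satisfied · (1,4)A 6/6 satisfied · (1,5)A 7/7 satisfied
Row 2: (2,0)B 4/4 satisfied · (2,1)B 6/6 satisfied · (2,2)B 3/5 satisfied · (2,4)A 5/5 satisfied · (2,5)A 5/5 satisfied · (2,6)A 3/3 satisfied
Row 3: (3,0)B 2/2 satisfied · (3,2)B 2/3 satisfied · (3,3)A 1/3 satisfied · (3,6)A 2/2 satisfied
All meet the threshold, so the configuration is stable.

Yes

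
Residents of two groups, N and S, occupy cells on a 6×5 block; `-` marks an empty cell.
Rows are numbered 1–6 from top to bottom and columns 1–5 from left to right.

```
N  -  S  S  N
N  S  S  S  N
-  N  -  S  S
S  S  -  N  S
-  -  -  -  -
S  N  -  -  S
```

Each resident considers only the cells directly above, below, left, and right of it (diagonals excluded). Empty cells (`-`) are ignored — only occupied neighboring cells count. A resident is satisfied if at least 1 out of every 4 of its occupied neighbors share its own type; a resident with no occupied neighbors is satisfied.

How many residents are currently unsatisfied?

4

(1,1)N 1/1 ✓
(1,3)S 2/2 ✓
(1,4)S 2/3 ✓
(1,5)N 1/2 ✓
(2,1)N 1/2 ✓
(2,2)S 1/3 ✓
(2,3)S 3/3 ✓
(2,4)S 3/4 ✓
(2,5)N 1/3 ✓
(3,2)N 0/2 ✗
(3,4)S 2/3 ✓
(3,5)S 2/3 ✓
(4,1)S 1/1 ✓
(4,2)S 1/2 ✓
(4,4)N 0/2 ✗
(4,5)S 1/2 ✓
(6,1)S 0/1 ✗
(6,2)N 0/1 ✗
(6,5)S 0/0 ✓
Unsatisfied: (3,2), (4,4), (6,1), (6,2) — 4 in total.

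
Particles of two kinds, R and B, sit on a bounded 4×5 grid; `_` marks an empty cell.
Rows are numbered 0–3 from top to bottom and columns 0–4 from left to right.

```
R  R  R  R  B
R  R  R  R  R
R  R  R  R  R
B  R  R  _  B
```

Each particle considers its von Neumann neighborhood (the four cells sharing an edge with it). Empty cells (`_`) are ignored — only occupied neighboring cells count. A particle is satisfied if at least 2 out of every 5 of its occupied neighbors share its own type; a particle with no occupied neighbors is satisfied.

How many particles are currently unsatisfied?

3

Row 0: (0,0)R 2/2 ✓ · (0,1)R 3/3 ✓ · (0,2)R 3/3 ✓ · (0,3)R 2/3 ✓ · (0,4)B 0/2 ✗
Row 1: (1,0)R 3/3 ✓ · (1,1)R 4/4 ✓ · (1,2)R 4/4 ✓ · (1,3)R 4/4 ✓ · (1,4)R 2/3 ✓
Row 2: (2,0)R 2/3 ✓ · (2,1)R 4/4 ✓ · (2,2)R 4/4 ✓ · (2,3)R 3/3 ✓ · (2,4)R 2/3 ✓
Row 3: (3,0)B 0/2 ✗ · (3,1)R 2/3 ✓ · (3,2)R 2/2 ✓ · (3,4)B 0/1 ✗
Unsatisfied: (0,4), (3,0), (3,4) — 3 in total.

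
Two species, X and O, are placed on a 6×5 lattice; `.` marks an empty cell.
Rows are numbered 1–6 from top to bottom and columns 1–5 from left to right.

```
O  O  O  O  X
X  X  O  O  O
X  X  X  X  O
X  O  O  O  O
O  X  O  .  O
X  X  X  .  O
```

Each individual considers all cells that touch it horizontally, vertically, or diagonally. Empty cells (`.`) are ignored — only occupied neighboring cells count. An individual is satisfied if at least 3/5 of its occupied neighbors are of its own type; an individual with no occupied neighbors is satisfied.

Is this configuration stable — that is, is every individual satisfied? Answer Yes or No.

(1,1)O 1/3 not
(1,2)O 3/5 satisfied
(1,3)O 4/5 satisfied
(1,4)O 4/5 satisfied
(1,5)X 0/3 not
(2,1)X 3/5 satisfied
(2,2)X 4/8 not
(2,3)O 4/8 not
(2,4)O 5/8 satisfied
(2,5)O 3/5 satisfied
(3,1)X 4/5 satisfied
(3,2)X 5/8 satisfied
(3,3)X 3/8 not
(3,4)X 1/8 not
(3,5)O 4/5 satisfied
(4,1)X 3/5 satisfied
(4,2)O 3/8 not
(4,3)O 3/7 not
(4,4)O 5/7 satisfied
(4,5)O 3/4 satisfied
(5,1)O 1/5 not
(5,2)X 4/8 not
(5,3)O 3/6 not
(5,5)O 3/3 satisfied
(6,1)X 2/3 satisfied
(6,2)X 3/5 satisfied
(6,3)X 2/3 satisfied
(6,5)O 1/1 satisfied
For instance (1,1) has only 1/3 same-type neighbors, below 3/5.

No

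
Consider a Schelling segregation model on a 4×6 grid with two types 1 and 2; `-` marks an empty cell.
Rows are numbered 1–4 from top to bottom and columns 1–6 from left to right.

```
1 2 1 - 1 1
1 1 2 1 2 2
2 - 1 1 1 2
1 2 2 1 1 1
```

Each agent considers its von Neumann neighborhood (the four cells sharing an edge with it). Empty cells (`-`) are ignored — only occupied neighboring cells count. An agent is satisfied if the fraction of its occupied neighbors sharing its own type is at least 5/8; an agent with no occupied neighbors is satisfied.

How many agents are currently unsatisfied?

Row 1: (1,1)1 1/2 not · (1,2)2 0/3 not · (1,3)1 0/2 not · (1,5)1 1/2 not · (1,6)1 1/2 not
Row 2: (2,1)1 2/3 satisfied · (2,2)1 1/3 not · (2,3)2 0/4 not · (2,4)1 1/3 not · (2,5)2 1/4 not · (2,6)2 2/3 satisfied
Row 3: (3,1)2 0/2 not · (3,3)1 1/3 not · (3,4)1 4/4 satisfied · (3,5)1 2/4 not · (3,6)2 1/3 not
Row 4: (4,1)1 0/2 not · (4,2)2 1/2 not · (4,3)2 1/3 not · (4,4)1 2/3 satisfied · (4,5)1 3/3 satisfied · (4,6)1 1/2 not
Unsatisfied: (1,1), (1,2), (1,3), (1,5), (1,6), (2,2), (2,3), (2,4), (2,5), (3,1), (3,3), (3,5), (3,6), (4,1), (4,2), (4,3), (4,6) — 17 in total.

17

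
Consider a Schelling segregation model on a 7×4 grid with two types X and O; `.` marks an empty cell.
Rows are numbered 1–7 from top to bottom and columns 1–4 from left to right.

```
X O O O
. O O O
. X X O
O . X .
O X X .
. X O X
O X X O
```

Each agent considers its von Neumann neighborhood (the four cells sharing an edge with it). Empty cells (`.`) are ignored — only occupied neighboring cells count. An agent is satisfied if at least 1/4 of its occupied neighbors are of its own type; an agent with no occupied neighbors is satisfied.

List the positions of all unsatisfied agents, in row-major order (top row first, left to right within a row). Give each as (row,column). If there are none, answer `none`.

(1,1), (6,3), (6,4), (7,1), (7,4)

Row 1: (1,1)X 0/1 not · (1,2)O 2/3 satisfied · (1,3)O 3/3 satisfied · (1,4)O 2/2 satisfied
Row 2: (2,2)O 2/3 satisfied · (2,3)O 3/4 satisfied · (2,4)O 3/3 satisfied
Row 3: (3,2)X 1/2 satisfied · (3,3)X 2/4 satisfied · (3,4)O 1/2 satisfied
Row 4: (4,1)O 1/1 satisfied · (4,3)X 2/2 satisfied
Row 5: (5,1)O 1/2 satisfied · (5,2)X 2/3 satisfied · (5,3)X 2/3 satisfied
Row 6: (6,2)X 2/3 satisfied · (6,3)O 0/4 not · (6,4)X 0/2 not
Row 7: (7,1)O 0/1 not · (7,2)X 2/3 satisfied · (7,3)X 1/3 satisfied · (7,4)O 0/2 not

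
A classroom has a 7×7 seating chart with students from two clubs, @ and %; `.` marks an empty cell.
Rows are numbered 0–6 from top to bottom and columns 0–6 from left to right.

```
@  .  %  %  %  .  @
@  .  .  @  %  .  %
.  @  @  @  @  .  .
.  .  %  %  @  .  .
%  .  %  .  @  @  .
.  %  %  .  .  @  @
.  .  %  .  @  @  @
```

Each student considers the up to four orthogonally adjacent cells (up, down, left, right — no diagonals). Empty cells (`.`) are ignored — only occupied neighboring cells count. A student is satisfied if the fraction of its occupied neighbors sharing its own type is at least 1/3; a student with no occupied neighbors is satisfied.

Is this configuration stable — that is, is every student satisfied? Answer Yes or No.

(0,0)@ 1/1 satisfied
(0,2)% 1/1 satisfied
(0,3)% 2/3 satisfied
(0,4)% 2/2 satisfied
(0,6)@ 0/1 not
(1,0)@ 1/1 satisfied
(1,3)@ 1/3 satisfied
(1,4)% 1/3 satisfied
(1,6)% 0/1 not
(2,1)@ 1/1 satisfied
(2,2)@ 2/3 satisfied
(2,3)@ 3/4 satisfied
(2,4)@ 2/3 satisfied
(3,2)% 2/3 satisfied
(3,3)% 1/3 satisfied
(3,4)@ 2/3 satisfied
(4,0)% 0/0 satisfied
(4,2)% 2/2 satisfied
(4,4)@ 2/2 satisfied
(4,5)@ 2/2 satisfied
(5,1)% 1/1 satisfied
(5,2)% 3/3 satisfied
(5,5)@ 3/3 satisfied
(5,6)@ 2/2 satisfied
(6,2)% 1/1 satisfied
(6,4)@ 1/1 satisfied
(6,5)@ 3/3 satisfied
(6,6)@ 2/2 satisfied
For instance (0,6) has only 0/1 same-type neighbors, below 1/3.

No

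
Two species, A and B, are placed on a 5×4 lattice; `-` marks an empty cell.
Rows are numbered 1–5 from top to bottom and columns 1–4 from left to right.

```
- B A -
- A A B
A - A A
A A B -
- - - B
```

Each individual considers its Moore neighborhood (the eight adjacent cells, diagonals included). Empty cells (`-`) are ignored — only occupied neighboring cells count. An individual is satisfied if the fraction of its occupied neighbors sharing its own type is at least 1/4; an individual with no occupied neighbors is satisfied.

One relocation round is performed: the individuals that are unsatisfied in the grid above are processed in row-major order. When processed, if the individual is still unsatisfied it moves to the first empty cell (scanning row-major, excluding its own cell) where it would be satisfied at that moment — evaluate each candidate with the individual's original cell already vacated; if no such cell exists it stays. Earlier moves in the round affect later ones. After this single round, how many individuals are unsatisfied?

Initially unsatisfied (in order): (1,2), (2,4).
  (1,2) → (1,4).
  (2,4) → (4,4).
Resulting grid:
- - A B
- A A -
A - A A
A A B B
- - - B
Unsatisfied now: (1,4).

1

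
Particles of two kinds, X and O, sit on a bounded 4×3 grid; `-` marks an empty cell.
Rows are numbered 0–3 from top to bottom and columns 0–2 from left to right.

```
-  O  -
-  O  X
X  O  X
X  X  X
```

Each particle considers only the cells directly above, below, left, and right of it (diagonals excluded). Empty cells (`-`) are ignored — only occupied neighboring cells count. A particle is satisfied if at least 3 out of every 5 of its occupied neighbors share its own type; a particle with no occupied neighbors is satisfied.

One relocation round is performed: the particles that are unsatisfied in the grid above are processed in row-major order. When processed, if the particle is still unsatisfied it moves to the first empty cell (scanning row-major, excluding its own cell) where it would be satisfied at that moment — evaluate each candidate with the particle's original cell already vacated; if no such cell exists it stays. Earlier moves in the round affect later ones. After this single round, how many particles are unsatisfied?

2

Initially unsatisfied (in order): (1,2), (2,0), (2,1).
  (1,2): no empty cell satisfies it; stays.
  (2,0): no empty cell satisfies it; stays.
  (2,1) → (0,0).
Resulting grid:
O O -
- O X
X - X
X X X
Unsatisfied now: (1,1), (1,2).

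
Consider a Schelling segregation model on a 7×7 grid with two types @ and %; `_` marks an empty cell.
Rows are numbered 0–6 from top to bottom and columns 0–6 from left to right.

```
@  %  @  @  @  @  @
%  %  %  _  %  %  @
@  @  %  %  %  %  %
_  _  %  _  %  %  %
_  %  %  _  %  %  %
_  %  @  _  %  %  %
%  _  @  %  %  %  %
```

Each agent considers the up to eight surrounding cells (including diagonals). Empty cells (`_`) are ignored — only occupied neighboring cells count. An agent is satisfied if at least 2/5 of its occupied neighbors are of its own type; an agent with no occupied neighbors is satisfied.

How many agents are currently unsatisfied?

Row 0: (0,0)@ 0/3 ✗ · (0,1)% 3/5 ✓ · (0,2)@ 1/4 ✗ · (0,3)@ 2/4 ✓ · (0,4)@ 2/4 ✓ · (0,5)@ 3/5 ✓ · (0,6)@ 2/3 ✓
Row 1: (1,0)% 2/5 ✓ · (1,1)% 4/8 ✓ · (1,2)% 4/7 ✓ · (1,4)% 4/7 ✓ · (1,5)% 4/8 ✓ · (1,6)@ 2/5 ✓
Row 2: (2,0)@ 1/3 ✗ · (2,1)@ 1/6 ✗ · (2,2)% 4/5 ✓ · (2,3)% 6/6 ✓ · (2,4)% 6/6 ✓ · (2,5)% 7/8 ✓ · (2,6)% 4/5 ✓
Row 3: (3,2)% 4/5 ✓ · (3,4)% 6/6 ✓ · (3,5)% 8/8 ✓ · (3,6)% 5/5 ✓
Row 4: (4,1)% 3/4 ✓ · (4,2)% 3/4 ✓ · (4,4)% 5/5 ✓ · (4,5)% 8/8 ✓ · (4,6)% 5/5 ✓
Row 5: (5,1)% 3/5 ✓ · (5,2)@ 1/5 ✗ · (5,4)% 6/6 ✓ · (5,5)% 8/8 ✓ · (5,6)% 5/5 ✓
Row 6: (6,0)% 1/1 ✓ · (6,2)@ 1/3 ✗ · (6,3)% 2/4 ✓ · (6,4)% 4/4 ✓ · (6,5)% 5/5 ✓ · (6,6)% 3/3 ✓
Unsatisfied: (0,0), (0,2), (2,0), (2,1), (5,2), (6,2) — 6 in total.

6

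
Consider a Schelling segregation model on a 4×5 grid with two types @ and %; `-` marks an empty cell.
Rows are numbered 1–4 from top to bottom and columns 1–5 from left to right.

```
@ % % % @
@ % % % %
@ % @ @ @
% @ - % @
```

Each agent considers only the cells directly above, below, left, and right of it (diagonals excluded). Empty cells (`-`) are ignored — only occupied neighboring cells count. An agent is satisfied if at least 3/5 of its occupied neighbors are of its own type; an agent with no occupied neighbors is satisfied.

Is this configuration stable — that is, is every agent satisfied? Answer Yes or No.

Row 1: (1,1)@ 1/2 ✗ · (1,2)% 2/3 ✓ · (1,3)% 3/3 ✓ · (1,4)% 2/3 ✓ · (1,5)@ 0/2 ✗
Row 2: (2,1)@ 2/3 ✓ · (2,2)% 3/4 ✓ · (2,3)% 3/4 ✓ · (2,4)% 3/4 ✓ · (2,5)% 1/3 ✗
Row 3: (3,1)@ 1/3 ✗ · (3,2)% 1/4 ✗ · (3,3)@ 1/3 ✗ · (3,4)@ 2/4 ✗ · (3,5)@ 2/3 ✓
Row 4: (4,1)% 0/2 ✗ · (4,2)@ 0/2 ✗ · (4,4)% 0/2 ✗ · (4,5)@ 1/2 ✗
For instance (1,1) has only 1/2 same-type neighbors, below 3/5.

No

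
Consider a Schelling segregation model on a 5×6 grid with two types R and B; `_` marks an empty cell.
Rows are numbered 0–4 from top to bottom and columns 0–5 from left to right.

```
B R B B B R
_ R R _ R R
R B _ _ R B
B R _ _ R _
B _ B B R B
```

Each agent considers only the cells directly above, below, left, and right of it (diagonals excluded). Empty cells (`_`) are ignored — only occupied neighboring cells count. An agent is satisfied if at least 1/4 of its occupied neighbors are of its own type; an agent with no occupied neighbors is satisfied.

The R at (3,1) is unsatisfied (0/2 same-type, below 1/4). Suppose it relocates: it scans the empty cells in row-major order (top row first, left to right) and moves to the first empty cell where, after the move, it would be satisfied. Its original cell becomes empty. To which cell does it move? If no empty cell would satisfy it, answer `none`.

Vacating (3,1). Empty cells in order:
  (1,0): 2/3 same-type → satisfied — stop here.

(1,0)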